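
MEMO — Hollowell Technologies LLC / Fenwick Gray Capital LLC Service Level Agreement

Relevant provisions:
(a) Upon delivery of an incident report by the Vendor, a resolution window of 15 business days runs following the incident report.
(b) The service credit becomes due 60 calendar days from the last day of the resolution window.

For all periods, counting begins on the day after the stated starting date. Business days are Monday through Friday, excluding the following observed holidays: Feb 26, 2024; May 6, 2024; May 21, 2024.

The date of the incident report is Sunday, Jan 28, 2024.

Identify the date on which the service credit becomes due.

From Sunday, Jan 28, 2024, 15 business days (Jan 29, Jan 30, Jan 31, Feb 1, …, Feb 14, Feb 15, Feb 16, skipping weekends) brings us to Friday, Feb 16, 2024, which is the last day of the resolution window.
Adding 60 calendar days to Feb 16, 2024 gives Apr 16, 2024, which is the date on which the service credit becomes due.

Apr 16, 2024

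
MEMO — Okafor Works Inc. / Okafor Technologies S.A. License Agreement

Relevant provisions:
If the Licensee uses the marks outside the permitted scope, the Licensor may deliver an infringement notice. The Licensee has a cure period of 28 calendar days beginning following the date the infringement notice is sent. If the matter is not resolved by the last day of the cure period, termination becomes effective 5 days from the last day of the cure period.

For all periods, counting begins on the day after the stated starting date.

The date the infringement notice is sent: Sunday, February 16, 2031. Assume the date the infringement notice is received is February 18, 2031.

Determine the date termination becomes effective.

March 21, 2031

The last day of the cure period: February 16, 2031 + 28 days = March 16, 2031.
The date termination becomes effective: 5 calendar days after March 16, 2031 is March 21, 2031.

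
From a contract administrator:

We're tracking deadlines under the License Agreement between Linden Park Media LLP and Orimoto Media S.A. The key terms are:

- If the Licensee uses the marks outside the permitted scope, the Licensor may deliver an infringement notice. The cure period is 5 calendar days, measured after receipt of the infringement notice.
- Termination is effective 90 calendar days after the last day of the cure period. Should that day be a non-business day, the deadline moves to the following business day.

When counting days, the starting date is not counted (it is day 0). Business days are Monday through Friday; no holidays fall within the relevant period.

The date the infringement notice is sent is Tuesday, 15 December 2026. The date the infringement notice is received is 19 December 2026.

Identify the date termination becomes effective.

The last day of the cure period: 19 December 2026 + 5 days = 24 December 2026.
Adding 90 calendar days to 24 December 2026 gives 24 March 2027, which is the date termination becomes effective. 24 March 2027 is a Wednesday, so no roll-forward applies.

24 March 2027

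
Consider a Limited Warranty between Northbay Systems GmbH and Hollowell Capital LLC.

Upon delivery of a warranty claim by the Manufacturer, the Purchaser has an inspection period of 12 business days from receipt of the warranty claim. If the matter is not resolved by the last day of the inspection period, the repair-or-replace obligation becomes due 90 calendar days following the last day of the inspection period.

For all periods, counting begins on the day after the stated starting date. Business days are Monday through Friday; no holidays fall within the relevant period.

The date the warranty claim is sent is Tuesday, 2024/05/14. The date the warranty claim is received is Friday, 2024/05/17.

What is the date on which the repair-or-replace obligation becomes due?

From Friday, 2024/05/17, 12 business days (May 20, May 21, May 22, May 23, …, May 31, Jun 3, Jun 4, skipping weekends) brings us to Tuesday, 2024/06/04, which is the last day of the inspection period.
Adding 90 calendar days to 2024/06/04 gives 2024/09/02, which is the date on which the repair-or-replace obligation becomes due.

2024/09/02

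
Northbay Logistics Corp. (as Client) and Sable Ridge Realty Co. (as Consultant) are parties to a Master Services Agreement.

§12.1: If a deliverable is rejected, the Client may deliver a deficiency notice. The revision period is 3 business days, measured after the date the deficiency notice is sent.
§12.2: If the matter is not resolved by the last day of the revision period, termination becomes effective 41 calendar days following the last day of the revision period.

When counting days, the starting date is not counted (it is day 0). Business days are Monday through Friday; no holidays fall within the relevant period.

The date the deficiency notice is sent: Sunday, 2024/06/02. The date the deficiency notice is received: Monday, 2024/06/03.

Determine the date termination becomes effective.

The last day of the revision period: counting 3 business days from Sunday, 2024/06/02 (Jun 3, Jun 4, Jun 5, skipping weekends) reaches Wednesday, 2024/06/05.
The date termination becomes effective: 41 calendar days after 2024/06/05 is 2024/07/16.

2024/07/16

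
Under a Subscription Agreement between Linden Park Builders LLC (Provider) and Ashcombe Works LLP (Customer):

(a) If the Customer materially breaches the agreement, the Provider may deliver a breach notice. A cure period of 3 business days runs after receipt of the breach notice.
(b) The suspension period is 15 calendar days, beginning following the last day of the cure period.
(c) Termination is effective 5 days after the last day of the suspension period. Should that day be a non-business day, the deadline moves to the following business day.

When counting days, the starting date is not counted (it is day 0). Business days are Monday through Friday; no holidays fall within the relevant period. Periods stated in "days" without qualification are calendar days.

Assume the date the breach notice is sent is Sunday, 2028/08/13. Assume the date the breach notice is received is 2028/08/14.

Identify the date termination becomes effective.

The last day of the cure period: counting 3 business days from Monday, 2028/08/14 (Aug 15, Aug 16, Aug 17, skipping weekends) reaches Thursday, 2028/08/17.
The last day of the suspension period: 15 calendar days after 2028/08/17 is 2028/09/01.
The date termination becomes effective: 5 calendar days after 2028/09/01 is 2028/09/06. 2028/09/06 is a Wednesday, so no roll-forward applies.

2028/09/06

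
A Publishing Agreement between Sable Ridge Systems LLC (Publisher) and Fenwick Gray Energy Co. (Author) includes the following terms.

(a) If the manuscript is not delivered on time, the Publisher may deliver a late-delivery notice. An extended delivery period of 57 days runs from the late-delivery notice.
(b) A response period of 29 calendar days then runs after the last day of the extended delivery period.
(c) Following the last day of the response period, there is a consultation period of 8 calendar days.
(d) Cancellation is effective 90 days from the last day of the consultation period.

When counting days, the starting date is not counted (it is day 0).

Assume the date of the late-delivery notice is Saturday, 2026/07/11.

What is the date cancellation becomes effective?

2027/01/11

The last day of the extended delivery period: 57 calendar days after 2026/07/11 is 2026/09/06.
The last day of the response period: 2026/09/06 + 29 days = 2026/10/05.
The last day of the consultation period: 2026/10/05 + 8 days = 2026/10/13.
The date cancellation becomes effective: 90 calendar days after 2026/10/13 is 2027/01/11.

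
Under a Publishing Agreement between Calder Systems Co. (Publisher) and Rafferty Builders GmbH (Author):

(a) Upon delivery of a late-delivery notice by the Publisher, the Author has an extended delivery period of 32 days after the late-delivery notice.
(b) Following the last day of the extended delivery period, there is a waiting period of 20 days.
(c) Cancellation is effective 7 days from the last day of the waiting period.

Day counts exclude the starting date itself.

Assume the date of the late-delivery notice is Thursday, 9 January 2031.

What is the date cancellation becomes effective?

Adding 32 calendar days to 9 January 2031 gives 10 February 2031, which is the last day of the extended delivery period.
The last day of the waiting period: 20 calendar days after 10 February 2031 is 2 March 2031.
Adding 7 calendar days to 2 March 2031 gives 9 March 2031, which is the date cancellation becomes effective.

9 March 2031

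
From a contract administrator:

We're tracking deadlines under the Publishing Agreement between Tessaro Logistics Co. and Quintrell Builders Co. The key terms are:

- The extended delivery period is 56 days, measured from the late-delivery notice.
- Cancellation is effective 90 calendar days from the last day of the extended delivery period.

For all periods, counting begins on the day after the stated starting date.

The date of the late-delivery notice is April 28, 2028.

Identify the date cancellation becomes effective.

September 21, 2028

The last day of the extended delivery period: 56 calendar days after April 28, 2028 is June 23, 2028.
The date cancellation becomes effective: 90 calendar days after June 23, 2028 is September 21, 2028.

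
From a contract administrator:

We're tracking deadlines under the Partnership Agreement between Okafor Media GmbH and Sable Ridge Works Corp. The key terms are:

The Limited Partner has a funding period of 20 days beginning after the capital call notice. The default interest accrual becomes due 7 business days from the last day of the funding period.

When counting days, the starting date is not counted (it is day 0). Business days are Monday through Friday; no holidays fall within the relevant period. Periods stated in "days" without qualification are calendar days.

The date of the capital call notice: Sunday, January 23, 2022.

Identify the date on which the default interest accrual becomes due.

The last day of the funding period: January 23, 2022 + 20 days = February 12, 2022.
The date on which the default interest accrual becomes due: counting 7 business days from Saturday, February 12, 2022 (Feb 14, Feb 15, Feb 16, Feb 17, Feb 18, Feb 21, Feb 22, skipping weekends) reaches Tuesday, February 22, 2022.

February 22, 2022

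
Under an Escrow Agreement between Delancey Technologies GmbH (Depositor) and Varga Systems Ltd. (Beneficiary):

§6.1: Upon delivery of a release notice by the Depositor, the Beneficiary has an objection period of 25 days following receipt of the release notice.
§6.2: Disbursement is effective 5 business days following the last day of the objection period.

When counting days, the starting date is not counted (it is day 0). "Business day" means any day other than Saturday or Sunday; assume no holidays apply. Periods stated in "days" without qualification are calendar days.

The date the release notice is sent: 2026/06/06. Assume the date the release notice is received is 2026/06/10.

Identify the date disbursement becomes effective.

2026/07/10

Adding 25 calendar days to 2026/06/10 gives 2026/07/05, which is the last day of the objection period.
The date disbursement becomes effective: 5 business days after Sunday, 2026/07/05, skipping weekends — Jul 6, Jul 7, Jul 8, Jul 9, Jul 10 — lands on Friday, 2026/07/10.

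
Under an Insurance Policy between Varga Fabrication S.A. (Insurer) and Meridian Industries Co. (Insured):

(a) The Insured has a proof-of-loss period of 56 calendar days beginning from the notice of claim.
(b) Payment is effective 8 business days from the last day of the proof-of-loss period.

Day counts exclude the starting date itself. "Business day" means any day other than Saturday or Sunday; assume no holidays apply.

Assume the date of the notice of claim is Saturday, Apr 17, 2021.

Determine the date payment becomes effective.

Adding 56 calendar days to Apr 17, 2021 gives Jun 12, 2021, which is the last day of the proof-of-loss period.
From Saturday, Jun 12, 2021, 8 business days (Jun 14, Jun 15, Jun 16, Jun 17, Jun 18, Jun 21, Jun 22, Jun 23, skipping weekends) brings us to Wednesday, Jun 23, 2021, which is the date payment becomes effective.

Jun 23, 2021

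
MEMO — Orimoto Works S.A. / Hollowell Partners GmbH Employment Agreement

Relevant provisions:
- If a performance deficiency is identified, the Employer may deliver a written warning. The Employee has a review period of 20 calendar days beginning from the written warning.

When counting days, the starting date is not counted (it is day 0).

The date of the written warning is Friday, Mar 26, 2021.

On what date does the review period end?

The last day of the review period: Mar 26, 2021 + 20 days = Apr 15, 2021.

Apr 15, 2021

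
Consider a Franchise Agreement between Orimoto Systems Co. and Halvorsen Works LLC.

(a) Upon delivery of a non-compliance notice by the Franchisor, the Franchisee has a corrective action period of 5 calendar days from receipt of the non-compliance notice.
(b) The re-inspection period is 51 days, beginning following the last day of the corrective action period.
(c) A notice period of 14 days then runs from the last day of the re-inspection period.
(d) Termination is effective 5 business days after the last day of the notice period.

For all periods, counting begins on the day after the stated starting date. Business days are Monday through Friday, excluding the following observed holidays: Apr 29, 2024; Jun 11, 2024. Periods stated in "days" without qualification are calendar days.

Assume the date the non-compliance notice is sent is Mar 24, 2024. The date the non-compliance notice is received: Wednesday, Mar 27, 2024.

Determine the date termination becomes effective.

The last day of the corrective action period: Mar 27, 2024 + 5 days = Apr 1, 2024.
The last day of the re-inspection period: 51 calendar days after Apr 1, 2024 is May 22, 2024.
Adding 14 calendar days to May 22, 2024 gives Jun 5, 2024, which is the last day of the notice period.
The date termination becomes effective: 5 business days after Wednesday, Jun 5, 2024, skipping weekends and the listed holiday on Jun 11 — Jun 6, Jun 7, Jun 10, Jun 12, Jun 13 — lands on Thursday, Jun 13, 2024.

Jun 13, 2024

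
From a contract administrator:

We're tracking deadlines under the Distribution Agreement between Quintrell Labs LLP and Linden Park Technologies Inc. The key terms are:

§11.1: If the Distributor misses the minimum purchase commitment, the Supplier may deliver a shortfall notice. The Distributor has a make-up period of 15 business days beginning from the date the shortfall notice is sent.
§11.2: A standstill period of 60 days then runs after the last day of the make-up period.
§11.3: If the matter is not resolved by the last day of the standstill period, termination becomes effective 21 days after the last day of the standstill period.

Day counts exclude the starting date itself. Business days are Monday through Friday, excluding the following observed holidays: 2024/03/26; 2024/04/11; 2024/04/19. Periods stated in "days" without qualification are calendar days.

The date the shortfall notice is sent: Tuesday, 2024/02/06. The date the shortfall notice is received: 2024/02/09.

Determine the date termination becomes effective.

From Tuesday, 2024/02/06, 15 business days (Feb 7, Feb 8, Feb 9, Feb 12, …, Feb 23, Feb 26, Feb 27, skipping weekends) brings us to Tuesday, 2024/02/27, which is the last day of the make-up period.
The last day of the standstill period: 2024/02/27 + 60 days = 2024/04/27.
Adding 21 calendar days to 2024/04/27 gives 2024/05/18, which is the date termination becomes effective.

2024/05/18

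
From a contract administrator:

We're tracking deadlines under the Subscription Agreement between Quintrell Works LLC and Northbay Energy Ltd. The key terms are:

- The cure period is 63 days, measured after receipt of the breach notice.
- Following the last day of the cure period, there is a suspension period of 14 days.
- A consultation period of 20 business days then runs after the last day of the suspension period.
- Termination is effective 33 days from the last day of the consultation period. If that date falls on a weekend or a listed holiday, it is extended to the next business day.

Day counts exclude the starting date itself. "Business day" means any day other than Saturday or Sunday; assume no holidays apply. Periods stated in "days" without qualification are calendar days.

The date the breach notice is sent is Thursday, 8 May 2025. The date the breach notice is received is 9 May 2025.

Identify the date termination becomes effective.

Adding 63 calendar days to 9 May 2025 gives 11 July 2025, which is the last day of the cure period.
The last day of the suspension period: 11 July 2025 + 14 days = 25 July 2025.
The last day of the consultation period: counting 20 business days from Friday, 25 July 2025 (Jul 28, Jul 29, Jul 30, Jul 31, …, Aug 20, Aug 21, Aug 22, skipping weekends) reaches Friday, 22 August 2025.
The date termination becomes effective: 33 calendar days after 22 August 2025 is 24 September 2025. 24 September 2025 is a Wednesday, so no roll-forward applies.

24 September 2025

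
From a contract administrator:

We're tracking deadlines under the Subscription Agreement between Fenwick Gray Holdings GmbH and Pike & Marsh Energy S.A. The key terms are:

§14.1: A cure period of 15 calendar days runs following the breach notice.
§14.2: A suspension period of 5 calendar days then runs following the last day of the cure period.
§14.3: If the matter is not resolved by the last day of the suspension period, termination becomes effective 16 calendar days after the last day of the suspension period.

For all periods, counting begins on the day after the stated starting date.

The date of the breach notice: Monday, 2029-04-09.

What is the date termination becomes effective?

The last day of the cure period: 15 calendar days after 2029-04-09 is 2029-04-24.
The last day of the suspension period: 2029-04-24 + 5 days = 2029-04-29.
Adding 16 calendar days to 2029-04-29 gives 2029-05-15, which is the date termination becomes effective.

2029-05-15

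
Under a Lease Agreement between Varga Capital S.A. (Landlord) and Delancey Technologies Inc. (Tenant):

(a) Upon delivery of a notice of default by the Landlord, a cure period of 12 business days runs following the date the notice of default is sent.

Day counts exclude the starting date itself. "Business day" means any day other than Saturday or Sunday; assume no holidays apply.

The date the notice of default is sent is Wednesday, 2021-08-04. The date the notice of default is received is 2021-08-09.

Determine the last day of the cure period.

From Wednesday, 2021-08-04, 12 business days (Aug 5, Aug 6, Aug 9, Aug 10, …, Aug 18, Aug 19, Aug 20, skipping weekends) brings us to Friday, 2021-08-20, which is the last day of the cure period.

2021-08-20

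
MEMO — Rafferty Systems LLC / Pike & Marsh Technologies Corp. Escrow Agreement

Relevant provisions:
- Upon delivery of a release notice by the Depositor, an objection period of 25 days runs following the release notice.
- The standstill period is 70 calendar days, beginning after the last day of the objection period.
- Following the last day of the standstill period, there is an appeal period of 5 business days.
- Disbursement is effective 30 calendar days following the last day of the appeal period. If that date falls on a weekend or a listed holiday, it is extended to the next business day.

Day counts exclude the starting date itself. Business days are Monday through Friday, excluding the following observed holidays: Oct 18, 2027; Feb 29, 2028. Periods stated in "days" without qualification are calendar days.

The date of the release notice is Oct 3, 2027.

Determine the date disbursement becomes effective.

Adding 25 calendar days to Oct 3, 2027 gives Oct 28, 2027, which is the last day of the objection period.
The last day of the standstill period: Oct 28, 2027 + 70 days = Jan 6, 2028.
The last day of the appeal period: 5 business days after Thursday, Jan 6, 2028, skipping weekends — Jan 7, Jan 10, Jan 11, Jan 12, Jan 13 — lands on Thursday, Jan 13, 2028.
The date disbursement becomes effective: 30 calendar days after Jan 13, 2028 is Feb 12, 2028. That falls on a Saturday, so it rolls to the next business day, Monday, Feb 14, 2028.

Feb 14, 2028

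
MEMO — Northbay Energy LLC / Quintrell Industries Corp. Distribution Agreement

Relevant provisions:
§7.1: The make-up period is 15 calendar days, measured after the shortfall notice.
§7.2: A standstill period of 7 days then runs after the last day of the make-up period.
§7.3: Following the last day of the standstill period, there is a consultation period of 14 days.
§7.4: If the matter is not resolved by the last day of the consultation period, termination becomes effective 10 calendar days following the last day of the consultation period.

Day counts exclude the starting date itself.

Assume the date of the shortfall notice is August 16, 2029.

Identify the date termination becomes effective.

October 1, 2029

Adding 15 calendar days to August 16, 2029 gives August 31, 2029, which is the last day of the make-up period.
The last day of the standstill period: 7 calendar days after August 31, 2029 is September 7, 2029.
Adding 14 calendar days to September 7, 2029 gives September 21, 2029, which is the last day of the consultation period.
The date termination becomes effective: 10 calendar days after September 21, 2029 is October 1, 2029.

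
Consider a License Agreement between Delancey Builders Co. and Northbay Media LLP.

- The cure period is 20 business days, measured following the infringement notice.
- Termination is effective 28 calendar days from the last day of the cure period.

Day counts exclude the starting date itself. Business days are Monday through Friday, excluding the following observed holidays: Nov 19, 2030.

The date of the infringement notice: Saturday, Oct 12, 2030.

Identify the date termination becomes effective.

The last day of the cure period: counting 20 business days from Saturday, Oct 12, 2030 (Oct 14, Oct 15, Oct 16, Oct 17, …, Nov 6, Nov 7, Nov 8, skipping weekends) reaches Friday, Nov 8, 2030.
The date termination becomes effective: 28 calendar days after Nov 8, 2030 is Dec 6, 2030.

Dec 6, 2030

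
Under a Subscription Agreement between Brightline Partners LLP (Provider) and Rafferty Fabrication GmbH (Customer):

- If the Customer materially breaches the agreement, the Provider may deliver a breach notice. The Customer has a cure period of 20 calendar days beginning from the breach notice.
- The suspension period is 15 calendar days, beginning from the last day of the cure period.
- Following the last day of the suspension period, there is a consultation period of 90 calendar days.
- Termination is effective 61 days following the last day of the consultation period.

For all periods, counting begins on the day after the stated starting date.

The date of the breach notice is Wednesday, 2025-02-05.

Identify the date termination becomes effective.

2025-08-10

Adding 20 calendar days to 2025-02-05 gives 2025-02-25, which is the last day of the cure period.
The last day of the suspension period: 2025-02-25 + 15 days = 2025-03-12.
The last day of the consultation period: 90 calendar days after 2025-03-12 is 2025-06-10.
The date termination becomes effective: 61 calendar days after 2025-06-10 is 2025-08-10.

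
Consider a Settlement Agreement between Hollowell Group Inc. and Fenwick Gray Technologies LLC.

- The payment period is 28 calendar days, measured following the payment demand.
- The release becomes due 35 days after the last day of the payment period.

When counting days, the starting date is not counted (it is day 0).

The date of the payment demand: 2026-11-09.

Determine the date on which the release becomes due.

The last day of the payment period: 2026-11-09 + 28 days = 2026-12-07.
Adding 35 calendar days to 2026-12-07 gives 2027-01-11, which is the date on which the release becomes due.

2027-01-11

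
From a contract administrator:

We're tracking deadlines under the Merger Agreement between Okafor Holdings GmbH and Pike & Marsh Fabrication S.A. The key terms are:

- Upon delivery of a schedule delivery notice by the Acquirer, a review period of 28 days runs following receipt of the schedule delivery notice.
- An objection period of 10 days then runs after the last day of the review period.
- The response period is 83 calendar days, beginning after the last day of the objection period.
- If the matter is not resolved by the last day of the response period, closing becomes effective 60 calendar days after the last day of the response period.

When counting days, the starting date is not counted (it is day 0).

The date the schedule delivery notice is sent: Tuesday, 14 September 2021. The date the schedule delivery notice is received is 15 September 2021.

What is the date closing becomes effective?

15 March 2022

The last day of the review period: 15 September 2021 + 28 days = 13 October 2021.
Adding 10 calendar days to 13 October 2021 gives 23 October 2021, which is the last day of the objection period.
Adding 83 calendar days to 23 October 2021 gives 14 January 2022, which is the last day of the response period.
Adding 60 calendar days to 14 January 2022 gives 15 March 2022, which is the date closing becomes effective.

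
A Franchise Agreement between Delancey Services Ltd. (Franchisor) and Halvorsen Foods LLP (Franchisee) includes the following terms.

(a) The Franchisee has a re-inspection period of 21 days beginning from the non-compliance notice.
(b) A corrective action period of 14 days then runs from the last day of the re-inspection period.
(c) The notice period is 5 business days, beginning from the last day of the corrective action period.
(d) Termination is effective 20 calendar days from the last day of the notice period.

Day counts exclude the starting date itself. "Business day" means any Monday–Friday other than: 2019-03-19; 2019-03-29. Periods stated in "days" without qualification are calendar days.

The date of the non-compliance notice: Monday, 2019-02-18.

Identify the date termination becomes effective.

2019-04-22

The last day of the re-inspection period: 2019-02-18 + 21 days = 2019-03-11.
Adding 14 calendar days to 2019-03-11 gives 2019-03-25, which is the last day of the corrective action period.
The last day of the notice period: counting 5 business days from Monday, 2019-03-25 (Mar 26, Mar 27, Mar 28, Apr 1, Apr 2, skipping weekends and the listed holiday on Mar 29) reaches Tuesday, 2019-04-02.
Adding 20 calendar days to 2019-04-02 gives 2019-04-22, which is the date termination becomes effective.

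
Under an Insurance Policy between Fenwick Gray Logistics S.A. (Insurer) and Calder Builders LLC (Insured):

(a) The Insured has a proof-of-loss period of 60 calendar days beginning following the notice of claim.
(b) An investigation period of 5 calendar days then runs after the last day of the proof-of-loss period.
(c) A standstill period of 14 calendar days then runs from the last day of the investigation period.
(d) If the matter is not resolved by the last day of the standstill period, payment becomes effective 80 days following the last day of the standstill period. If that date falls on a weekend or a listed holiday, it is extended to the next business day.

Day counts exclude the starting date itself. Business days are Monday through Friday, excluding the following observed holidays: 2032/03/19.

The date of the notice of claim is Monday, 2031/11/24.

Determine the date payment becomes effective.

Adding 60 calendar days to 2031/11/24 gives 2032/01/23, which is the last day of the proof-of-loss period.
The last day of the investigation period: 5 calendar days after 2032/01/23 is 2032/01/28.
Adding 14 calendar days to 2032/01/28 gives 2032/02/11, which is the last day of the standstill period.
Adding 80 calendar days to 2032/02/11 gives 2032/05/01, which is the date payment becomes effective. That falls on a Saturday, so it rolls to the next business day, Monday, 2032/05/03.

2032/05/03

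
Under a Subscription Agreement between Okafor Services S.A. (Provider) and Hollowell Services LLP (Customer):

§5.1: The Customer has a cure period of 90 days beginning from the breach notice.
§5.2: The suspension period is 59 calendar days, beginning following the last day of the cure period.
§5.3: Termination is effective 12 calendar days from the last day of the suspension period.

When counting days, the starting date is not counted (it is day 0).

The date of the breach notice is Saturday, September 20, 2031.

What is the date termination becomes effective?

February 28, 2032

Adding 90 calendar days to September 20, 2031 gives December 19, 2031, which is the last day of the cure period.
The last day of the suspension period: December 19, 2031 + 59 days = February 16, 2032.
Adding 12 calendar days to February 16, 2032 gives February 28, 2032, which is the date termination becomes effective.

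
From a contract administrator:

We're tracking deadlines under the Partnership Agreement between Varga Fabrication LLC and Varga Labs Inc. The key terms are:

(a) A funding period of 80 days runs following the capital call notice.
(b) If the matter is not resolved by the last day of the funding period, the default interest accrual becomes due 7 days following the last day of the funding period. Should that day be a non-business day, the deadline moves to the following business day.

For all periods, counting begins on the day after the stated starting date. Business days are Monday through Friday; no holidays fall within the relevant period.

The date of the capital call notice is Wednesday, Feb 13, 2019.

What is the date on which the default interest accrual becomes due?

May 13, 2019

The last day of the funding period: Feb 13, 2019 + 80 days = May 4, 2019.
The date on which the default interest accrual becomes due: 7 calendar days after May 4, 2019 is May 11, 2019. That falls on a Saturday, so it rolls to the next business day, Monday, May 13, 2019.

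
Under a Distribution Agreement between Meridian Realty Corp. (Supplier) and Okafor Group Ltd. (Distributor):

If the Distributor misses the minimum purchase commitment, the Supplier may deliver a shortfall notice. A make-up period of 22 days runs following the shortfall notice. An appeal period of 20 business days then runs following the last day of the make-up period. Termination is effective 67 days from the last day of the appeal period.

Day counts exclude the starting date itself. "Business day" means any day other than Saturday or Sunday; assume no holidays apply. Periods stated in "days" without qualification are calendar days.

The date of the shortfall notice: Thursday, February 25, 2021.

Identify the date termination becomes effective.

June 22, 2021

The last day of the make-up period: February 25, 2021 + 22 days = March 19, 2021.
From Friday, March 19, 2021, 20 business days (Mar 22, Mar 23, Mar 24, Mar 25, …, Apr 14, Apr 15, Apr 16, skipping weekends) brings us to Friday, April 16, 2021, which is the last day of the appeal period.
The date termination becomes effective: April 16, 2021 + 67 days = June 22, 2021.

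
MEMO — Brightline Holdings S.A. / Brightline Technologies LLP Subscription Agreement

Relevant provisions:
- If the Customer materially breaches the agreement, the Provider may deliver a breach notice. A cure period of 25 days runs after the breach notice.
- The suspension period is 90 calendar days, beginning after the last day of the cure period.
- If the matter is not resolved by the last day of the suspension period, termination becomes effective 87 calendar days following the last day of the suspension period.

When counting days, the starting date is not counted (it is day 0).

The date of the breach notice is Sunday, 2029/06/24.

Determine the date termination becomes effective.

2030/01/12

The last day of the cure period: 2029/06/24 + 25 days = 2029/07/19.
The last day of the suspension period: 90 calendar days after 2029/07/19 is 2029/10/17.
Adding 87 calendar days to 2029/10/17 gives 2030/01/12, which is the date termination becomes effective.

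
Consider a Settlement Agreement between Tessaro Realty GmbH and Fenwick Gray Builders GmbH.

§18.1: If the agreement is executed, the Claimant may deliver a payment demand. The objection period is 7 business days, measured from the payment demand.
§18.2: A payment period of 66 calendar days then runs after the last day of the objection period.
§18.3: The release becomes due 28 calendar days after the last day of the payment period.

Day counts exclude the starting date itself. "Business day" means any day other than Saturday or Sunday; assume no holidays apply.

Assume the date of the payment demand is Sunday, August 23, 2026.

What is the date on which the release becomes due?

From Sunday, August 23, 2026, 7 business days (Aug 24, Aug 25, Aug 26, Aug 27, Aug 28, Aug 31, Sep 1, skipping weekends) brings us to Tuesday, September 1, 2026, which is the last day of the objection period.
Adding 66 calendar days to September 1, 2026 gives November 6, 2026, which is the last day of the payment period.
Adding 28 calendar days to November 6, 2026 gives December 4, 2026, which is the date on which the release becomes due.

December 4, 2026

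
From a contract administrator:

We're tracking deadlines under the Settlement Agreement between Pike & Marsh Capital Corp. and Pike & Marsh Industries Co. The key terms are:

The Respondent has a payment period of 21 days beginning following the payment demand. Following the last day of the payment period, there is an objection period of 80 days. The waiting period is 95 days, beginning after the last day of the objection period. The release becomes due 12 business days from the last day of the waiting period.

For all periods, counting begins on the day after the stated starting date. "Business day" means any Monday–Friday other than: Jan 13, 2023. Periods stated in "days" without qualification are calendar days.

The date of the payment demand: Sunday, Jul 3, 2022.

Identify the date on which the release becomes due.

Jan 31, 2023

The last day of the payment period: Jul 3, 2022 + 21 days = Jul 24, 2022.
The last day of the objection period: 80 calendar days after Jul 24, 2022 is Oct 12, 2022.
The last day of the waiting period: Oct 12, 2022 + 95 days = Jan 15, 2023.
The date on which the release becomes due: 12 business days after Sunday, Jan 15, 2023, skipping weekends — Jan 16, Jan 17, Jan 18, Jan 19, …, Jan 27, Jan 30, Jan 31 — lands on Tuesday, Jan 31, 2023.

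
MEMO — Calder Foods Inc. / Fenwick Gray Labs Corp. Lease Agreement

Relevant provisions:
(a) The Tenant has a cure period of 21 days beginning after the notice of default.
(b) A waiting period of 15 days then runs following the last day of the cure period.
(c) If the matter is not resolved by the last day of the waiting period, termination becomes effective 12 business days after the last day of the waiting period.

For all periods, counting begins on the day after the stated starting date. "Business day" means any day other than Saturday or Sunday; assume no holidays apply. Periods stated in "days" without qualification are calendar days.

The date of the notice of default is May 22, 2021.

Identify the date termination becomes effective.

July 13, 2021

The last day of the cure period: 21 calendar days after May 22, 2021 is June 12, 2021.
The last day of the waiting period: 15 calendar days after June 12, 2021 is June 27, 2021.
From Sunday, June 27, 2021, 12 business days (Jun 28, Jun 29, Jun 30, Jul 1, …, Jul 9, Jul 12, Jul 13, skipping weekends) brings us to Tuesday, July 13, 2021, which is the date termination becomes effective.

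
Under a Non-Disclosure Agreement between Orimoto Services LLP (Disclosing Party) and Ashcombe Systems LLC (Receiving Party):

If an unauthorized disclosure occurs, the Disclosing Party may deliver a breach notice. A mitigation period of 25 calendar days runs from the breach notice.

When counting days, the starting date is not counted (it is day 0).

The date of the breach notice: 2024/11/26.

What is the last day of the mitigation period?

2024/12/21

The last day of the mitigation period: 25 calendar days after 2024/11/26 is 2024/12/21.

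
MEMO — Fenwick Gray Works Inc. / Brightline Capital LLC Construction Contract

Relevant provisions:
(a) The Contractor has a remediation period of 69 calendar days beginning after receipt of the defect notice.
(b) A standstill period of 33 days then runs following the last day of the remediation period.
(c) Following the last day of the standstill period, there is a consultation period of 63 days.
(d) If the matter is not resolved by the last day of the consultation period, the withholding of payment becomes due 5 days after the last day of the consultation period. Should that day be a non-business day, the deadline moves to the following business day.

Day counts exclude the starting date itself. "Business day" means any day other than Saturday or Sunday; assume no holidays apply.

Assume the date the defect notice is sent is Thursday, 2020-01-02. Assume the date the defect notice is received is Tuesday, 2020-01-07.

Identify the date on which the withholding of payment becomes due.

Adding 69 calendar days to 2020-01-07 gives 2020-03-16, which is the last day of the remediation period.
The last day of the standstill period: 33 calendar days after 2020-03-16 is 2020-04-18.
The last day of the consultation period: 2020-04-18 + 63 days = 2020-06-20.
The date on which the withholding of payment becomes due: 5 calendar days after 2020-06-20 is 2020-06-25. 2020-06-25 is a Thursday, so no roll-forward applies.

2020-06-25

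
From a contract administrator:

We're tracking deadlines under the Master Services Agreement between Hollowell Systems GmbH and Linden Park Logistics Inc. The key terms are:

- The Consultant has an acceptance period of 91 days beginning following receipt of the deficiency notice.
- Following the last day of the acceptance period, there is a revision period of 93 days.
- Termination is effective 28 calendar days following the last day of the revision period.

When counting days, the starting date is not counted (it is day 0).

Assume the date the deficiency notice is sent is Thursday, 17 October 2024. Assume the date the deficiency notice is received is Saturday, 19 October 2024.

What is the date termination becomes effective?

The last day of the acceptance period: 91 calendar days after 19 October 2024 is 18 January 2025.
Adding 93 calendar days to 18 January 2025 gives 21 April 2025, which is the last day of the revision period.
Adding 28 calendar days to 21 April 2025 gives 19 May 2025, which is the date termination becomes effective.

19 May 2025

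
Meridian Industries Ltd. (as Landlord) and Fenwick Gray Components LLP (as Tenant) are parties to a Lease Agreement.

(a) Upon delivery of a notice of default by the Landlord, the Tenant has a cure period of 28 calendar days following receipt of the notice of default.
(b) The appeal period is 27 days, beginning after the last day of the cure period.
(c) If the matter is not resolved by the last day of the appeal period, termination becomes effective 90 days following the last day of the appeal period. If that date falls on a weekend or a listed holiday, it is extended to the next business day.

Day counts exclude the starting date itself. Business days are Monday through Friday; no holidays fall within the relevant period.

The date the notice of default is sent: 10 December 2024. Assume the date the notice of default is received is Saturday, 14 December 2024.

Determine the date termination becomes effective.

8 May 2025

Adding 28 calendar days to 14 December 2024 gives 11 January 2025, which is the last day of the cure period.
The last day of the appeal period: 27 calendar days after 11 January 2025 is 7 February 2025.
The date termination becomes effective: 7 February 2025 + 90 days = 8 May 2025. 8 May 2025 is a Thursday, so no roll-forward applies.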